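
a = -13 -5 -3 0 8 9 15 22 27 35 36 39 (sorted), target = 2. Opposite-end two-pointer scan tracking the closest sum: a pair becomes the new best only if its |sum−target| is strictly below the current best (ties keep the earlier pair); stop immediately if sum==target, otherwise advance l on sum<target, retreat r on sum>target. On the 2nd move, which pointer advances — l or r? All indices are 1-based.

l=1 r=12: -13+39=26 d=24 *, r--
l=1 r=11: -13+36=23 d=21 *, r--

r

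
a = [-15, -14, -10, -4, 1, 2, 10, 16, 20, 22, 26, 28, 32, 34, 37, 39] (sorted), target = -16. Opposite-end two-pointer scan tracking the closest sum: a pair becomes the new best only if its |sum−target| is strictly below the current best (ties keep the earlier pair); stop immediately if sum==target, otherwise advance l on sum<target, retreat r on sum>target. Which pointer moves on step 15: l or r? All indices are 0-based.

l=0 r=15: -15+39=24 d=40 *, r--
l=0 r=14: -15+37=22 d=38 *, r--
l=0 r=13: -15+34=19 d=35 *, r--
l=0 r=12: -15+32=17 d=33 *, r--
l=0 r=11: -15+28=13 d=29 *, r--
l=0 r=10: -15+26=11 d=27 *, r--
l=0 r=9: -15+22=7 d=23 *, r--
l=0 r=8: -15+20=5 d=21 *, r--
l=0 r=7: -15+16=1 d=17 *, r--
l=0 r=6: -15+10=-5 d=11 *, r--
l=0 r=5: -15+2=-13 d=3 *, r--
l=0 r=4: -15+1=-14 d=2 *, r--
l=0 r=3: -15+-4=-19 d=3, l++
l=1 r=3: -14+-4=-18 d=2, l++
l=2 r=3: -10+-4=-14 d=2, r--

r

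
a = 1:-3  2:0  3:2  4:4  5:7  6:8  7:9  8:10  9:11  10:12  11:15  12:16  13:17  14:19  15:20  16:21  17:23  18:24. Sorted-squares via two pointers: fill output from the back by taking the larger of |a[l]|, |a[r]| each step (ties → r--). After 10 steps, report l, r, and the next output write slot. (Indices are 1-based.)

[1,18] |-3|<=|24| out[18]=576 → r--
[1,17] |-3|<=|23| out[17]=529 → r--
[1,16] |-3|<=|21| out[16]=441 → r--
[1,15] |-3|<=|20| out[15]=400 → r--
[1,14] |-3|<=|19| out[14]=361 → r--
[1,13] |-3|<=|17| out[13]=289 → r--
[1,12] |-3|<=|16| out[12]=256 → r--
[1,11] |-3|<=|15| out[11]=225 → r--
[1,10] |-3|<=|12| out[10]=144 → r--
[1,9] |-3|<=|11| out[9]=121 → r--

l=1, r=8, next write slot=8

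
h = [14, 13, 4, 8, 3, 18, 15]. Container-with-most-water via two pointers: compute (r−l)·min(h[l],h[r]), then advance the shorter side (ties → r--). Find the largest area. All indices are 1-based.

l=1 r=7: min(14,15)*6=84 best=84 *, l++
l=2 r=7: min(13,15)*5=65 best=84, l++
l=3 r=7: min(4,15)*4=16 best=84, l++
l=4 r=7: min(8,15)*3=24 best=84, l++
l=5 r=7: min(3,15)*2=6 best=84, l++
l=6 r=7: min(18,15)*1=15 best=84, r--

max area = 84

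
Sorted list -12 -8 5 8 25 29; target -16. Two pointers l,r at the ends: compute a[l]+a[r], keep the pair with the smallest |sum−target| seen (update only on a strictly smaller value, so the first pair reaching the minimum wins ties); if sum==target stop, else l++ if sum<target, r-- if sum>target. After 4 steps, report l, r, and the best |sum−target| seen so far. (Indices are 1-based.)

l=1, r=2, best |Δ|=9

l=1 r=6: -12+29=17 d=33 *, r--
l=1 r=5: -12+25=13 d=29 *, r--
l=1 r=4: -12+8=-4 d=12 *, r--
l=1 r=3: -12+5=-7 d=9 *, r--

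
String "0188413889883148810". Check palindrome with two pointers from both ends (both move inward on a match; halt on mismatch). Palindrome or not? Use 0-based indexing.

palindrome

l=0 r=18: '0'=='0', l++,r--
l=1 r=17: '1'=='1', l++,r--
l=2 r=16: '8'=='8', l++,r--
l=3 r=15: '8'=='8', l++,r--
l=4 r=14: '4'=='4', l++,r--
l=5 r=13: '1'=='1', l++,r--
l=6 r=12: '3'=='3', l++,r--
l=7 r=11: '8'=='8', l++,r--
l=8 r=10: '8'=='8', l++,r--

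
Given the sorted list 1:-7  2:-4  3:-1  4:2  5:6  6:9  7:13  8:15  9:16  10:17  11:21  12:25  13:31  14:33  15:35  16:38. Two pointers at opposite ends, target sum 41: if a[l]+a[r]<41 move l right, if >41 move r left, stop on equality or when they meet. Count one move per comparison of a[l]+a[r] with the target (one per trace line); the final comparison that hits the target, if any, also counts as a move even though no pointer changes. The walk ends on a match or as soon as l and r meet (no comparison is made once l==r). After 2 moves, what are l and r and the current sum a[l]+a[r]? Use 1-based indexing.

l=1 r=16: -7+38=31 <41, l++
l=2 r=16: -4+38=34 <41, l++

l=3, r=16, sum=37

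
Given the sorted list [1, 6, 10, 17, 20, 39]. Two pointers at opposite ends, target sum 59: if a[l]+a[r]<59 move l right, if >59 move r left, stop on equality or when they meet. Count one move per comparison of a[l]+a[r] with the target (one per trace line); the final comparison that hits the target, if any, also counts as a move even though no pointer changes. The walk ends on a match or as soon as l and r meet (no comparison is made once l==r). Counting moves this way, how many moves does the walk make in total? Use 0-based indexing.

5 moves

[0,5] 1+39=40 <59 → l++
[1,5] 6+39=45 <59 → l++
[2,5] 10+39=49 <59 → l++
[3,5] 17+39=56 <59 → l++
[4,5] 20+39=59 → found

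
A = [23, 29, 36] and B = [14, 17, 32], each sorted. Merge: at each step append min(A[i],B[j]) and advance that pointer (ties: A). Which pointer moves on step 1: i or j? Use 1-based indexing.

[i=1,j=1] A[i]=23>B[j]=14 take 14 → j++

j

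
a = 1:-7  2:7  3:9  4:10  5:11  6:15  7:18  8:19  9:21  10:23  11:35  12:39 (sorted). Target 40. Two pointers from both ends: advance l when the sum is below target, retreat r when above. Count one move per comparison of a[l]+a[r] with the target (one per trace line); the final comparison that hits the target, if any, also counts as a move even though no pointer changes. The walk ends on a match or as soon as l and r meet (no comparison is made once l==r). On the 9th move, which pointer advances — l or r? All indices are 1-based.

[1,12] -7+39=32 <40 → l++
[2,12] 7+39=46 >40 → r--
[2,11] 7+35=42 >40 → r--
[2,10] 7+23=30 <40 → l++
[3,10] 9+23=32 <40 → l++
[4,10] 10+23=33 <40 → l++
[5,10] 11+23=34 <40 → l++
[6,10] 15+23=38 <40 → l++
[7,10] 18+23=41 >40 → r--

r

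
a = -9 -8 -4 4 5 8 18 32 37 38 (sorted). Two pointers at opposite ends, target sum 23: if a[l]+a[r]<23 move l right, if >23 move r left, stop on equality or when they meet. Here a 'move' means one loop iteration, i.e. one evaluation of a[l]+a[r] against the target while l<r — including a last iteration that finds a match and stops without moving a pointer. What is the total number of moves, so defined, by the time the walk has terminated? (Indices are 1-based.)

3 moves

l=1 r=10: -9+38=29 >23, r--
l=1 r=9: -9+37=28 >23, r--
l=1 r=8: -9+32=23, found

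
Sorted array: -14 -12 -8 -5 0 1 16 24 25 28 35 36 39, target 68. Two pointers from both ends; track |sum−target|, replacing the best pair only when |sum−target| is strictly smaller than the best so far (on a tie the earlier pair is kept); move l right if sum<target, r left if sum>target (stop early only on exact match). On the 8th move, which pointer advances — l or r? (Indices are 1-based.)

[1,13] -14+39=25 d=43 * → l++
[2,13] -12+39=27 d=41 * → l++
[3,13] -8+39=31 d=37 * → l++
[4,13] -5+39=34 d=34 * → l++
[5,13] 0+39=39 d=29 * → l++
[6,13] 1+39=40 d=28 * → l++
[7,13] 16+39=55 d=13 * → l++
[8,13] 24+39=63 d=5 * → l++

l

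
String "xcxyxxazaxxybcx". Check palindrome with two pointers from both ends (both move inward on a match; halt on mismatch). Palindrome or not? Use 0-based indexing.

[0,14] 'x'=='x' → l++,r--
[1,13] 'c'=='c' → l++,r--
[2,12] 'x'!='b' → stop

not a palindrome (mismatch at 2,12)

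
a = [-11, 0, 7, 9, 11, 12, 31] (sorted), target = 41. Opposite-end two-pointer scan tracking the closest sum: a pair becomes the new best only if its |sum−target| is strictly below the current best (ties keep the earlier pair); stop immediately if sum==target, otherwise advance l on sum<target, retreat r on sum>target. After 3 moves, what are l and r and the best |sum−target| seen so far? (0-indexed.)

l=3, r=6, best |Δ|=3

[0,6] -11+31=20 d=21 * → l++
[1,6] 0+31=31 d=10 * → l++
[2,6] 7+31=38 d=3 * → l++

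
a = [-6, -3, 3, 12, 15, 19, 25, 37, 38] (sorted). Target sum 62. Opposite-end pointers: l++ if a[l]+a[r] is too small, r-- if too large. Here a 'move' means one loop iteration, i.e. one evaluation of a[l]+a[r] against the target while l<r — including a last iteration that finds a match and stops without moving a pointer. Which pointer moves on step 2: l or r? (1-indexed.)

[1,9] -6+38=32 <62 → l++
[2,9] -3+38=35 <62 → l++

l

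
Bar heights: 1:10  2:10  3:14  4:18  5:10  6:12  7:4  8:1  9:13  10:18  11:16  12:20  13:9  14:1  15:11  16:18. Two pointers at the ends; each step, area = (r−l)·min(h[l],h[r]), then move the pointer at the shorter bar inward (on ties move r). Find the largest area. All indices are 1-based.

max area = 216

l=1 r=16: min(10,18)*15=150 best=150 *, l++
l=2 r=16: min(10,18)*14=140 best=150, l++
l=3 r=16: min(14,18)*13=182 best=182 *, l++
l=4 r=16: min(18,18)*12=216 best=216 *, r--
l=4 r=15: min(18,11)*11=121 best=216, r--
l=4 r=14: min(18,1)*10=10 best=216, r--
l=4 r=13: min(18,9)*9=81 best=216, r--
l=4 r=12: min(18,20)*8=144 best=216, l++
l=5 r=12: min(10,20)*7=70 best=216, l++
l=6 r=12: min(12,20)*6=72 best=216, l++
l=7 r=12: min(4,20)*5=20 best=216, l++
l=8 r=12: min(1,20)*4=4 best=216, l++
l=9 r=12: min(13,20)*3=39 best=216, l++
l=10 r=12: min(18,20)*2=36 best=216, l++
l=11 r=12: min(16,20)*1=16 best=216, l++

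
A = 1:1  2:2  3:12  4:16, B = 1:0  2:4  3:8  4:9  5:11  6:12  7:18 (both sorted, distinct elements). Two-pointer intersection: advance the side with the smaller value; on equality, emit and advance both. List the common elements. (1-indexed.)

[i=1,j=1] 1>0 → j++
[i=1,j=2] 1<4 → i++
[i=2,j=2] 2<4 → i++
[i=3,j=2] 12>4 → j++
[i=3,j=3] 12>8 → j++
[i=3,j=4] 12>9 → j++
[i=3,j=5] 12>11 → j++
[i=3,j=6] 12==12 emit → i++,j++
[i=4,j=7] 16<18 → i++

intersection = [12]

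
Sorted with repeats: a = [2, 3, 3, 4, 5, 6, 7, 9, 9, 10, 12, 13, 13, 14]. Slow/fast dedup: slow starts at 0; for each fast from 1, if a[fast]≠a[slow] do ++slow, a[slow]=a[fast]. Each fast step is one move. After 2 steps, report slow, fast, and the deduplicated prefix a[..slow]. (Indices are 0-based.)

slow=1, fast=3, prefix=[2, 3]

slow=0 fast=1: a[fast]=3≠a[slow]=2 write a[1]=3, slow++,fast++
slow=1 fast=2: a[fast]=3=a[slow] dup, fast++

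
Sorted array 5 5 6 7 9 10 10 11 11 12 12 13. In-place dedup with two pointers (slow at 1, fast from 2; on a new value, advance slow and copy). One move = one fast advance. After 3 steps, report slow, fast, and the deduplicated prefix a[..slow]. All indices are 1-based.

slow=3, fast=5, prefix=[5, 6, 7]

slow=1 fast=2: a[fast]=5=a[slow] dup, fast++
slow=1 fast=3: a[fast]=6≠a[slow]=5 write a[2]=6, slow++,fast++
slow=2 fast=4: a[fast]=7≠a[slow]=6 write a[3]=7, slow++,fast++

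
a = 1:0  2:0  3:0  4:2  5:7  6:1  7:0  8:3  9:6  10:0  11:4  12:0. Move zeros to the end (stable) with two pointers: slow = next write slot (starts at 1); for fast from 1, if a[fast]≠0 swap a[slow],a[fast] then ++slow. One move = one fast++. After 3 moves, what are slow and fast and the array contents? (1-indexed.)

slow=1, fast=4, a=[0, 0, 0, 2, 7, 1, 0, 3, 6, 0, 4, 0]

slow=1 fast=1: a[fast]=0, fast++
slow=1 fast=2: a[fast]=0, fast++
slow=1 fast=3: a[fast]=0, fast++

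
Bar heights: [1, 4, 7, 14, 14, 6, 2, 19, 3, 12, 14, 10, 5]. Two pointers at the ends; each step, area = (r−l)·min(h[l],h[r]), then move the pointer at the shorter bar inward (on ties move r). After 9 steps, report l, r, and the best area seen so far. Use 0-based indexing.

[0,12] min(1,5)*12=12 best=12 * → l++
[1,12] min(4,5)*11=44 best=44 * → l++
[2,12] min(7,5)*10=50 best=50 * → r--
[2,11] min(7,10)*9=63 best=63 * → l++
[3,11] min(14,10)*8=80 best=80 * → r--
[3,10] min(14,14)*7=98 best=98 * → r--
[3,9] min(14,12)*6=72 best=98 → r--
[3,8] min(14,3)*5=15 best=98 → r--
[3,7] min(14,19)*4=56 best=98 → l++

l=4, r=7, best area=98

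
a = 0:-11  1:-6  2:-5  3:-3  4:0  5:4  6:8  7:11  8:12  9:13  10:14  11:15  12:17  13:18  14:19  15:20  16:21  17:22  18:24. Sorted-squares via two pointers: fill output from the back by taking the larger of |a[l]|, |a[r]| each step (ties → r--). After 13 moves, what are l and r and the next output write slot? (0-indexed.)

l=0 r=18: |-11|<=|24| out[18]=576, r--
l=0 r=17: |-11|<=|22| out[17]=484, r--
l=0 r=16: |-11|<=|21| out[16]=441, r--
l=0 r=15: |-11|<=|20| out[15]=400, r--
l=0 r=14: |-11|<=|19| out[14]=361, r--
l=0 r=13: |-11|<=|18| out[13]=324, r--
l=0 r=12: |-11|<=|17| out[12]=289, r--
l=0 r=11: |-11|<=|15| out[11]=225, r--
l=0 r=10: |-11|<=|14| out[10]=196, r--
l=0 r=9: |-11|<=|13| out[9]=169, r--
l=0 r=8: |-11|<=|12| out[8]=144, r--
l=0 r=7: |-11|<=|11| out[7]=121, r--
l=0 r=6: |-11|>|8| out[6]=121, l++

l=1, r=6, next write slot=5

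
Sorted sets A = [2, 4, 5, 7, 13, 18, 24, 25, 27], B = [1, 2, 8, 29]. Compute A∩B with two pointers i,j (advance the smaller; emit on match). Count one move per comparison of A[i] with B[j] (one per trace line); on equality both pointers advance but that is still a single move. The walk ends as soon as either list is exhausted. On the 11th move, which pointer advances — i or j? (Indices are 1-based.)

[i=1,j=1] 2>1 → j++
[i=1,j=2] 2==2 emit → i++,j++
[i=2,j=3] 4<8 → i++
[i=3,j=3] 5<8 → i++
[i=4,j=3] 7<8 → i++
[i=5,j=3] 13>8 → j++
[i=5,j=4] 13<29 → i++
[i=6,j=4] 18<29 → i++
[i=7,j=4] 24<29 → i++
[i=8,j=4] 25<29 → i++
[i=9,j=4] 27<29 → i++

i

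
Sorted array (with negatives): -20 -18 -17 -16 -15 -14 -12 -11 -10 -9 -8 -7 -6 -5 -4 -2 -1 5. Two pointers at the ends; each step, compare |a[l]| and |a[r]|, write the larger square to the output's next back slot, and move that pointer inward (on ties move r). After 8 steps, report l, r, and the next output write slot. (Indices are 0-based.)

[0,17] |-20|>|5| out[17]=400 → l++
[1,17] |-18|>|5| out[16]=324 → l++
[2,17] |-17|>|5| out[15]=289 → l++
[3,17] |-16|>|5| out[14]=256 → l++
[4,17] |-15|>|5| out[13]=225 → l++
[5,17] |-14|>|5| out[12]=196 → l++
[6,17] |-12|>|5| out[11]=144 → l++
[7,17] |-11|>|5| out[10]=121 → l++

l=8, r=17, next write slot=9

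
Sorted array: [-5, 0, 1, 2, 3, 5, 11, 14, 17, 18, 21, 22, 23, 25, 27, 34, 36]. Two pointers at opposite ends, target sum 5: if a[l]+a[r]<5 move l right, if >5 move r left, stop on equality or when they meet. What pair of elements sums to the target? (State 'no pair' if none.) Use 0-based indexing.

[0,16] -5+36=31 >5 → r--
[0,15] -5+34=29 >5 → r--
[0,14] -5+27=22 >5 → r--
[0,13] -5+25=20 >5 → r--
[0,12] -5+23=18 >5 → r--
[0,11] -5+22=17 >5 → r--
[0,10] -5+21=16 >5 → r--
[0,9] -5+18=13 >5 → r--
[0,8] -5+17=12 >5 → r--
[0,7] -5+14=9 >5 → r--
[0,6] -5+11=6 >5 → r--
[0,5] -5+5=0 <5 → l++
[1,5] 0+5=5 → found

(0, 5)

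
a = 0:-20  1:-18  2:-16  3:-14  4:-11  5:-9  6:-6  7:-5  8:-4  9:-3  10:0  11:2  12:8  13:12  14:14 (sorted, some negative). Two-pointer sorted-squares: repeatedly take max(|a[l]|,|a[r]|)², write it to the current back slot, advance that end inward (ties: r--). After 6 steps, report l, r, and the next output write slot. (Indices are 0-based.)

[0,14] |-20|>|14| out[14]=400 → l++
[1,14] |-18|>|14| out[13]=324 → l++
[2,14] |-16|>|14| out[12]=256 → l++
[3,14] |-14|<=|14| out[11]=196 → r--
[3,13] |-14|>|12| out[10]=196 → l++
[4,13] |-11|<=|12| out[9]=144 → r--

l=4, r=12, next write slot=8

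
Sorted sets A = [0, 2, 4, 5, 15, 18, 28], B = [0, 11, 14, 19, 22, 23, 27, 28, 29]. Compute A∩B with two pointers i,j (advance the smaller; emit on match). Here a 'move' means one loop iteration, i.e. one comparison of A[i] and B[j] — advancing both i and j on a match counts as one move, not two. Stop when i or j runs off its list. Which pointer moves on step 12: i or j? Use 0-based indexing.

j

i=0 j=0: 0==0 emit, i++,j++
i=1 j=1: 2<11, i++
i=2 j=1: 4<11, i++
i=3 j=1: 5<11, i++
i=4 j=1: 15>11, j++
i=4 j=2: 15>14, j++
i=4 j=3: 15<19, i++
i=5 j=3: 18<19, i++
i=6 j=3: 28>19, j++
i=6 j=4: 28>22, j++
i=6 j=5: 28>23, j++
i=6 j=6: 28>27, j++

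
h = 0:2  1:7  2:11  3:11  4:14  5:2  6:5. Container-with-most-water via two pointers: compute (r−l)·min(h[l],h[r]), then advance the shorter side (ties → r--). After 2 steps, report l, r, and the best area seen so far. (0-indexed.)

[0,6] min(2,5)*6=12 best=12 * → l++
[1,6] min(7,5)*5=25 best=25 * → r--

l=1, r=5, best area=25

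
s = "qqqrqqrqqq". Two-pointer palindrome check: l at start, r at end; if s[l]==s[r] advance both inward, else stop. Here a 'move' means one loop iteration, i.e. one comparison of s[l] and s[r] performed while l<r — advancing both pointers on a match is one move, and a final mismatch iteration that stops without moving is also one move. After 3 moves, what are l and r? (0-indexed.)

l=0 r=9: 'q'=='q', l++,r--
l=1 r=8: 'q'=='q', l++,r--
l=2 r=7: 'q'=='q', l++,r--

l=3, r=6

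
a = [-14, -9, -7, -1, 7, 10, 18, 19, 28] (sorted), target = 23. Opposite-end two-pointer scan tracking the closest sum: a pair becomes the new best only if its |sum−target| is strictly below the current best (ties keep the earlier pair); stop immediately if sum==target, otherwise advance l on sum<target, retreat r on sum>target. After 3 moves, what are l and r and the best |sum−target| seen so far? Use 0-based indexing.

l=0 r=8: -14+28=14 d=9 *, l++
l=1 r=8: -9+28=19 d=4 *, l++
l=2 r=8: -7+28=21 d=2 *, l++

l=3, r=8, best |Δ|=2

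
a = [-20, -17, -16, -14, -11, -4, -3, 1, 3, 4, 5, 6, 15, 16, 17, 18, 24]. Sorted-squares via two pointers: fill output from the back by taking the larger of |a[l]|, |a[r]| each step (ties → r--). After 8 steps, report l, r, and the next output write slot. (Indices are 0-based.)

[0,16] |-20|<=|24| out[16]=576 → r--
[0,15] |-20|>|18| out[15]=400 → l++
[1,15] |-17|<=|18| out[14]=324 → r--
[1,14] |-17|<=|17| out[13]=289 → r--
[1,13] |-17|>|16| out[12]=289 → l++
[2,13] |-16|<=|16| out[11]=256 → r--
[2,12] |-16|>|15| out[10]=256 → l++
[3,12] |-14|<=|15| out[9]=225 → r--

l=3, r=11, next write slot=8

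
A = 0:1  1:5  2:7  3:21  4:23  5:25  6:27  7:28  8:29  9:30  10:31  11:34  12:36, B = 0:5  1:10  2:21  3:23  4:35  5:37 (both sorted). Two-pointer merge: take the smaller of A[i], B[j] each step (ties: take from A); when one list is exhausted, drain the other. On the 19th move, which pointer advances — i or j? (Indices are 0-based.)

j

i=0 j=0: A[i]=1<=B[j]=5 take 1, i++
i=1 j=0: A[i]=5<=B[j]=5 take 5, i++
i=2 j=0: A[i]=7>B[j]=5 take 5, j++
i=2 j=1: A[i]=7<=B[j]=10 take 7, i++
i=3 j=1: A[i]=21>B[j]=10 take 10, j++
i=3 j=2: A[i]=21<=B[j]=21 take 21, i++
i=4 j=2: A[i]=23>B[j]=21 take 21, j++
i=4 j=3: A[i]=23<=B[j]=23 take 23, i++
i=5 j=3: A[i]=25>B[j]=23 take 23, j++
i=5 j=4: A[i]=25<=B[j]=35 take 25, i++
i=6 j=4: A[i]=27<=B[j]=35 take 27, i++
i=7 j=4: A[i]=28<=B[j]=35 take 28, i++
i=8 j=4: A[i]=29<=B[j]=35 take 29, i++
i=9 j=4: A[i]=30<=B[j]=35 take 30, i++
i=10 j=4: A[i]=31<=B[j]=35 take 31, i++
i=11 j=4: A[i]=34<=B[j]=35 take 34, i++
i=12 j=4: A[i]=36>B[j]=35 take 35, j++
i=12 j=5: A[i]=36<=B[j]=37 take 36, i++
i=13 j=5: A done, take B[j]=37, j++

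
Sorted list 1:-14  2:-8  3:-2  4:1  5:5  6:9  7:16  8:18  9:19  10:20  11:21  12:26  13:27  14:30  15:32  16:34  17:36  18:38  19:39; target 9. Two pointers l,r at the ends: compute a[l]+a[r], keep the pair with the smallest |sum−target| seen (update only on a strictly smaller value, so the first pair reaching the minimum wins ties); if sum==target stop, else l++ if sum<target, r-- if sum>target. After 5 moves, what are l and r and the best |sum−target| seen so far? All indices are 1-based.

l=1 r=19: -14+39=25 d=16 *, r--
l=1 r=18: -14+38=24 d=15 *, r--
l=1 r=17: -14+36=22 d=13 *, r--
l=1 r=16: -14+34=20 d=11 *, r--
l=1 r=15: -14+32=18 d=9 *, r--

l=1, r=14, best |Δ|=9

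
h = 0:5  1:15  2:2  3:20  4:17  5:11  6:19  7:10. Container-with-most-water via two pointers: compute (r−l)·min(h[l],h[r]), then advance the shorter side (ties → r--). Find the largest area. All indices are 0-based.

max area = 75

l=0 r=7: min(5,10)*7=35 best=35 *, l++
l=1 r=7: min(15,10)*6=60 best=60 *, r--
l=1 r=6: min(15,19)*5=75 best=75 *, l++
l=2 r=6: min(2,19)*4=8 best=75, l++
l=3 r=6: min(20,19)*3=57 best=75, r--
l=3 r=5: min(20,11)*2=22 best=75, r--
l=3 r=4: min(20,17)*1=17 best=75, r--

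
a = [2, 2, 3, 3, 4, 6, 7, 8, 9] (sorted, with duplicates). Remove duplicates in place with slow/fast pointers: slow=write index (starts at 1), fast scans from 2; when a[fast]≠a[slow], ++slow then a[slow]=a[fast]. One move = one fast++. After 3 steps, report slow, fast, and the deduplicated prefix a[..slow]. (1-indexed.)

slow=2, fast=5, prefix=[2, 3]

slow=1 fast=2: a[fast]=2=a[slow] dup, fast++
slow=1 fast=3: a[fast]=3≠a[slow]=2 write a[2]=3, slow++,fast++
slow=2 fast=4: a[fast]=3=a[slow] dup, fast++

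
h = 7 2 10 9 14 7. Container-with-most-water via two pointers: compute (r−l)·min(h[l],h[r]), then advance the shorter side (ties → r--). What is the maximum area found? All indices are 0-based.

[0,5] min(7,7)*5=35 best=35 * → r--
[0,4] min(7,14)*4=28 best=35 → l++
[1,4] min(2,14)*3=6 best=35 → l++
[2,4] min(10,14)*2=20 best=35 → l++
[3,4] min(9,14)*1=9 best=35 → l++

max area = 35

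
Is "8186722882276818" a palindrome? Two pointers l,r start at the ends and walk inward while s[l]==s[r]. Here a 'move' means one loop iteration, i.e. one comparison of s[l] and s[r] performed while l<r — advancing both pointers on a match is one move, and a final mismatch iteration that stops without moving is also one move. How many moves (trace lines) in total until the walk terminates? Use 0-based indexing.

[0,15] '8'=='8' → l++,r--
[1,14] '1'=='1' → l++,r--
[2,13] '8'=='8' → l++,r--
[3,12] '6'=='6' → l++,r--
[4,11] '7'=='7' → l++,r--
[5,10] '2'=='2' → l++,r--
[6,9] '2'=='2' → l++,r--
[7,8] '8'=='8' → l++,r--

8 moves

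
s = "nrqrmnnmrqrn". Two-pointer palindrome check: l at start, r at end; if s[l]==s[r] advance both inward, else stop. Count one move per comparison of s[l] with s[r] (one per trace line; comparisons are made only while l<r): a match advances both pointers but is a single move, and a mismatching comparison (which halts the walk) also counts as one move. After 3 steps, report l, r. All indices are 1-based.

l=1 r=12: 'n'=='n', l++,r--
l=2 r=11: 'r'=='r', l++,r--
l=3 r=10: 'q'=='q', l++,r--

l=4, r=9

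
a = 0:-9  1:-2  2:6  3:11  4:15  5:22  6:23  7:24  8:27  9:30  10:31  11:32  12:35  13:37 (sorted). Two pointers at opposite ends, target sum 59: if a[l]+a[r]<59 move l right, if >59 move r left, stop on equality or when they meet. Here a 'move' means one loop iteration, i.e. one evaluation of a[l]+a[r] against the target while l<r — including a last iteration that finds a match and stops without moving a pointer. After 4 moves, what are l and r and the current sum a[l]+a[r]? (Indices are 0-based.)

l=4, r=13, sum=52

[0,13] -9+37=28 <59 → l++
[1,13] -2+37=35 <59 → l++
[2,13] 6+37=43 <59 → l++
[3,13] 11+37=48 <59 → l++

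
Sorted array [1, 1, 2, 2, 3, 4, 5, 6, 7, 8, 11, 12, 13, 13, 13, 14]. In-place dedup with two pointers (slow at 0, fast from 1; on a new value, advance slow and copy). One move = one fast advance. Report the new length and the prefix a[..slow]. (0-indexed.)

(s=0,f=1) a[fast]=1=a[slow] dup → fast++
(s=0,f=2) a[fast]=2≠a[slow]=1 write a[1]=2 → slow++,fast++
(s=1,f=3) a[fast]=2=a[slow] dup → fast++
(s=1,f=4) a[fast]=3≠a[slow]=2 write a[2]=3 → slow++,fast++
(s=2,f=5) a[fast]=4≠a[slow]=3 write a[3]=4 → slow++,fast++
(s=3,f=6) a[fast]=5≠a[slow]=4 write a[4]=5 → slow++,fast++
(s=4,f=7) a[fast]=6≠a[slow]=5 write a[5]=6 → slow++,fast++
(s=5,f=8) a[fast]=7≠a[slow]=6 write a[6]=7 → slow++,fast++
(s=6,f=9) a[fast]=8≠a[slow]=7 write a[7]=8 → slow++,fast++
(s=7,f=10) a[fast]=11≠a[slow]=8 write a[8]=11 → slow++,fast++
(s=8,f=11) a[fast]=12≠a[slow]=11 write a[9]=12 → slow++,fast++
(s=9,f=12) a[fast]=13≠a[slow]=12 write a[10]=13 → slow++,fast++
(s=10,f=13) a[fast]=13=a[slow] dup → fast++
(s=10,f=14) a[fast]=13=a[slow] dup → fast++
(s=10,f=15) a[fast]=14≠a[slow]=13 write a[11]=14 → slow++,fast++

length 12; prefix = [1, 2, 3, 4, 5, 6, 7, 8, 11, 12, 13, 14]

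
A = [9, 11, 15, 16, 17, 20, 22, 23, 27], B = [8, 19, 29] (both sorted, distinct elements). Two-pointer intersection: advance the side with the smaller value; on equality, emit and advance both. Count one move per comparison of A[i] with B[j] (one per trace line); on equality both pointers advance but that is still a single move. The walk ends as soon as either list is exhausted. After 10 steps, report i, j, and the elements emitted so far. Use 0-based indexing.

i=8, j=2, emitted=[]

i=0 j=0: 9>8, j++
i=0 j=1: 9<19, i++
i=1 j=1: 11<19, i++
i=2 j=1: 15<19, i++
i=3 j=1: 16<19, i++
i=4 j=1: 17<19, i++
i=5 j=1: 20>19, j++
i=5 j=2: 20<29, i++
i=6 j=2: 22<29, i++
i=7 j=2: 23<29, i++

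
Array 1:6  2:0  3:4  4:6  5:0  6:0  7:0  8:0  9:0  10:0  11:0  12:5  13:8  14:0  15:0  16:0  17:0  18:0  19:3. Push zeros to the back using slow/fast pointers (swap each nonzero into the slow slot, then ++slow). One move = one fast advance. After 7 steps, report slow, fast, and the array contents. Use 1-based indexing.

slow=4, fast=8, a=[6, 4, 6, 0, 0, 0, 0, 0, 0, 0, 0, 5, 8, 0, 0, 0, 0, 0, 3]

(s=1,f=1) a[fast]=6≠0 swap→a[1]=6 → slow++,fast++
(s=2,f=2) a[fast]=0 → fast++
(s=2,f=3) a[fast]=4≠0 swap→a[2]=4 → slow++,fast++
(s=3,f=4) a[fast]=6≠0 swap→a[3]=6 → slow++,fast++
(s=4,f=5) a[fast]=0 → fast++
(s=4,f=6) a[fast]=0 → fast++
(s=4,f=7) a[fast]=0 → fast++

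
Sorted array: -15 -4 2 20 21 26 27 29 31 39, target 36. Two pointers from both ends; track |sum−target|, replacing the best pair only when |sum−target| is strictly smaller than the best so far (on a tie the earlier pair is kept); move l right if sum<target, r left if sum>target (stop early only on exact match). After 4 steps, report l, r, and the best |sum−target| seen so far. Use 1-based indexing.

l=4, r=9, best |Δ|=1

[1,10] -15+39=24 d=12 * → l++
[2,10] -4+39=35 d=1 * → l++
[3,10] 2+39=41 d=5 → r--
[3,9] 2+31=33 d=3 → l++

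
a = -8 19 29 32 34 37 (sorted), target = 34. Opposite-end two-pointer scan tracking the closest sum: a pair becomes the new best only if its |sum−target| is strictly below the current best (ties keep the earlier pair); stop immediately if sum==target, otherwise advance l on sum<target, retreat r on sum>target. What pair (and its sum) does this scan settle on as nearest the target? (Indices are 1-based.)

l=1 r=6: -8+37=29 d=5 *, l++
l=2 r=6: 19+37=56 d=22, r--
l=2 r=5: 19+34=53 d=19, r--
l=2 r=4: 19+32=51 d=17, r--
l=2 r=3: 19+29=48 d=14, r--

pair (-8, 37) with sum 29 (|Δ|=5)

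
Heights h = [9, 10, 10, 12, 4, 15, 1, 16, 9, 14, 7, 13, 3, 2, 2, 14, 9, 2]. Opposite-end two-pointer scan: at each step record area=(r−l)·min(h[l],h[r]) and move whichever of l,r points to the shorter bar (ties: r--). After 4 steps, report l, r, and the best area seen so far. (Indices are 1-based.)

[1,18] min(9,2)*17=34 best=34 * → r--
[1,17] min(9,9)*16=144 best=144 * → r--
[1,16] min(9,14)*15=135 best=144 → l++
[2,16] min(10,14)*14=140 best=144 → l++

l=3, r=16, best area=144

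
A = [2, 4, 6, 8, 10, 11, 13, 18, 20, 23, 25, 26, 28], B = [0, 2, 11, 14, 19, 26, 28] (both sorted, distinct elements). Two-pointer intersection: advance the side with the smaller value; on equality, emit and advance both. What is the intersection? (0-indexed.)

intersection = [2, 11, 26, 28]

i=0 j=0: 2>0, j++
i=0 j=1: 2==2 emit, i++,j++
i=1 j=2: 4<11, i++
i=2 j=2: 6<11, i++
i=3 j=2: 8<11, i++
i=4 j=2: 10<11, i++
i=5 j=2: 11==11 emit, i++,j++
i=6 j=3: 13<14, i++
i=7 j=3: 18>14, j++
i=7 j=4: 18<19, i++
i=8 j=4: 20>19, j++
i=8 j=5: 20<26, i++
i=9 j=5: 23<26, i++
i=10 j=5: 25<26, i++
i=11 j=5: 26==26 emit, i++,j++
i=12 j=6: 28==28 emit, i++,j++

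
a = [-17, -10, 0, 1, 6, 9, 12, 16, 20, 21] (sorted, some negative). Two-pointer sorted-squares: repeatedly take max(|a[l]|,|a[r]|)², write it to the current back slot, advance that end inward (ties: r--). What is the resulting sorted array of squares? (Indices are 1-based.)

l=1 r=10: |-17|<=|21| out[10]=441, r--
l=1 r=9: |-17|<=|20| out[9]=400, r--
l=1 r=8: |-17|>|16| out[8]=289, l++
l=2 r=8: |-10|<=|16| out[7]=256, r--
l=2 r=7: |-10|<=|12| out[6]=144, r--
l=2 r=6: |-10|>|9| out[5]=100, l++
l=3 r=6: |0|<=|9| out[4]=81, r--
l=3 r=5: |0|<=|6| out[3]=36, r--
l=3 r=4: |0|<=|1| out[2]=1, r--
l=3 r=3: |0|<=|0| out[1]=0, r--

[0, 1, 36, 81, 100, 144, 256, 289, 400, 441]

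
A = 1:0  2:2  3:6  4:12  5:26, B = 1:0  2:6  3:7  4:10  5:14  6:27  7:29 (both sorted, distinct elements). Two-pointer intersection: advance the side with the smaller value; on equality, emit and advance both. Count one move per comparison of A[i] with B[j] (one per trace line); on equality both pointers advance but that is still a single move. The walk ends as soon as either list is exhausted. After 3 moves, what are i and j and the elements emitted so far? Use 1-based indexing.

i=4, j=3, emitted=[0, 6]

i=1 j=1: 0==0 emit, i++,j++
i=2 j=2: 2<6, i++
i=3 j=2: 6==6 emit, i++,j++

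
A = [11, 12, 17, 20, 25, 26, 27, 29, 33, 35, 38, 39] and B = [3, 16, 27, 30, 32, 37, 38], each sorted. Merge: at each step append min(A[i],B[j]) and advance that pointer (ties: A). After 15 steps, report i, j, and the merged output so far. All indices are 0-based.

i=10, j=5, merged so far=[3, 11, 12, 16, 17, 20, 25, 26, 27, 27, 29, 30, 32, 33, 35]

[i=0,j=0] A[i]=11>B[j]=3 take 3 → j++
[i=0,j=1] A[i]=11<=B[j]=16 take 11 → i++
[i=1,j=1] A[i]=12<=B[j]=16 take 12 → i++
[i=2,j=1] A[i]=17>B[j]=16 take 16 → j++
[i=2,j=2] A[i]=17<=B[j]=27 take 17 → i++
[i=3,j=2] A[i]=20<=B[j]=27 take 20 → i++
[i=4,j=2] A[i]=25<=B[j]=27 take 25 → i++
[i=5,j=2] A[i]=26<=B[j]=27 take 26 → i++
[i=6,j=2] A[i]=27<=B[j]=27 take 27 → i++
[i=7,j=2] A[i]=29>B[j]=27 take 27 → j++
[i=7,j=3] A[i]=29<=B[j]=30 take 29 → i++
[i=8,j=3] A[i]=33>B[j]=30 take 30 → j++
[i=8,j=4] A[i]=33>B[j]=32 take 32 → j++
[i=8,j=5] A[i]=33<=B[j]=37 take 33 → i++
[i=9,j=5] A[i]=35<=B[j]=37 take 35 → i++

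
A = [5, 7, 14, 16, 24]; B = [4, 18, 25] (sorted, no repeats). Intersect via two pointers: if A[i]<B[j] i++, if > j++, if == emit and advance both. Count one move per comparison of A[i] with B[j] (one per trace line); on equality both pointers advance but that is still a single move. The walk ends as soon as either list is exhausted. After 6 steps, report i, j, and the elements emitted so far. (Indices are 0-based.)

[i=0,j=0] 5>4 → j++
[i=0,j=1] 5<18 → i++
[i=1,j=1] 7<18 → i++
[i=2,j=1] 14<18 → i++
[i=3,j=1] 16<18 → i++
[i=4,j=1] 24>18 → j++

i=4, j=2, emitted=[]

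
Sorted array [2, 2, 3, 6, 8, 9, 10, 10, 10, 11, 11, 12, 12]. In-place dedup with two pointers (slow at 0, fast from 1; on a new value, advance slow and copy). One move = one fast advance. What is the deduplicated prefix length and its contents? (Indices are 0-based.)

length 8; prefix = [2, 3, 6, 8, 9, 10, 11, 12]

(s=0,f=1) a[fast]=2=a[slow] dup → fast++
(s=0,f=2) a[fast]=3≠a[slow]=2 write a[1]=3 → slow++,fast++
(s=1,f=3) a[fast]=6≠a[slow]=3 write a[2]=6 → slow++,fast++
(s=2,f=4) a[fast]=8≠a[slow]=6 write a[3]=8 → slow++,fast++
(s=3,f=5) a[fast]=9≠a[slow]=8 write a[4]=9 → slow++,fast++
(s=4,f=6) a[fast]=10≠a[slow]=9 write a[5]=10 → slow++,fast++
(s=5,f=7) a[fast]=10=a[slow] dup → fast++
(s=5,f=8) a[fast]=10=a[slow] dup → fast++
(s=5,f=9) a[fast]=11≠a[slow]=10 write a[6]=11 → slow++,fast++
(s=6,f=10) a[fast]=11=a[slow] dup → fast++
(s=6,f=11) a[fast]=12≠a[slow]=11 write a[7]=12 → slow++,fast++
(s=7,f=12) a[fast]=12=a[slow] dup → fast++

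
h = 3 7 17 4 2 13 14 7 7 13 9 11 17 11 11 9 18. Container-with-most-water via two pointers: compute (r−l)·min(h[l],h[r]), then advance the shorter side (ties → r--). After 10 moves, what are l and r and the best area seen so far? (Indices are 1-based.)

[1,17] min(3,18)*16=48 best=48 * → l++
[2,17] min(7,18)*15=105 best=105 * → l++
[3,17] min(17,18)*14=238 best=238 * → l++
[4,17] min(4,18)*13=52 best=238 → l++
[5,17] min(2,18)*12=24 best=238 → l++
[6,17] min(13,18)*11=143 best=238 → l++
[7,17] min(14,18)*10=140 best=238 → l++
[8,17] min(7,18)*9=63 best=238 → l++
[9,17] min(7,18)*8=56 best=238 → l++
[10,17] min(13,18)*7=91 best=238 → l++

l=11, r=17, best area=238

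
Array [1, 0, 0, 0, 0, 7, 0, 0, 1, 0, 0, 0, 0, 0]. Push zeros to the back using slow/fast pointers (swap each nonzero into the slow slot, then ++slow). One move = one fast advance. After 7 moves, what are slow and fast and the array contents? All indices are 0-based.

slow=0 fast=0: a[fast]=1≠0 swap→a[0]=1, slow++,fast++
slow=1 fast=1: a[fast]=0, fast++
slow=1 fast=2: a[fast]=0, fast++
slow=1 fast=3: a[fast]=0, fast++
slow=1 fast=4: a[fast]=0, fast++
slow=1 fast=5: a[fast]=7≠0 swap→a[1]=7, slow++,fast++
slow=2 fast=6: a[fast]=0, fast++

slow=2, fast=7, a=[1, 7, 0, 0, 0, 0, 0, 0, 1, 0, 0, 0, 0, 0]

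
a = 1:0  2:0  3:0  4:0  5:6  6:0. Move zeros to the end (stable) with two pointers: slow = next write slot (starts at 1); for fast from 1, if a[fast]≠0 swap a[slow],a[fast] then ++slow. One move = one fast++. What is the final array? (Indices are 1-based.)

slow=1 fast=1: a[fast]=0, fast++
slow=1 fast=2: a[fast]=0, fast++
slow=1 fast=3: a[fast]=0, fast++
slow=1 fast=4: a[fast]=0, fast++
slow=1 fast=5: a[fast]=6≠0 swap→a[1]=6, slow++,fast++
slow=2 fast=6: a[fast]=0, fast++

[6, 0, 0, 0, 0, 0]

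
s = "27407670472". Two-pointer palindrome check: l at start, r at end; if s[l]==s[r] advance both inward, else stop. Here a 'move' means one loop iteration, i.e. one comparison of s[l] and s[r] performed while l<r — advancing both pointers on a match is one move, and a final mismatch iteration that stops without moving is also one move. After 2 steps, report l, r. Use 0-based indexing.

[0,10] '2'=='2' → l++,r--
[1,9] '7'=='7' → l++,r--

l=2, r=8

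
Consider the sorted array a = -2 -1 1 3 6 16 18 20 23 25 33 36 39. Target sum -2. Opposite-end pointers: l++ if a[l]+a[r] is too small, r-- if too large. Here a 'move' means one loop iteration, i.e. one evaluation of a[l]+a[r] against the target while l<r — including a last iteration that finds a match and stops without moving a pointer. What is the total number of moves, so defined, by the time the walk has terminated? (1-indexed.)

12 moves

l=1 r=13: -2+39=37 >-2, r--
l=1 r=12: -2+36=34 >-2, r--
l=1 r=11: -2+33=31 >-2, r--
l=1 r=10: -2+25=23 >-2, r--
l=1 r=9: -2+23=21 >-2, r--
l=1 r=8: -2+20=18 >-2, r--
l=1 r=7: -2+18=16 >-2, r--
l=1 r=6: -2+16=14 >-2, r--
l=1 r=5: -2+6=4 >-2, r--
l=1 r=4: -2+3=1 >-2, r--
l=1 r=3: -2+1=-1 >-2, r--
l=1 r=2: -2+-1=-3 <-2, l++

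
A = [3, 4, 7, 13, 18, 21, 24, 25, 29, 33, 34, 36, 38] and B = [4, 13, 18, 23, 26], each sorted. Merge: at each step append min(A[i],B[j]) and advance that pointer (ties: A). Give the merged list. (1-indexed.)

[i=1,j=1] A[i]=3<=B[j]=4 take 3 → i++
[i=2,j=1] A[i]=4<=B[j]=4 take 4 → i++
[i=3,j=1] A[i]=7>B[j]=4 take 4 → j++
[i=3,j=2] A[i]=7<=B[j]=13 take 7 → i++
[i=4,j=2] A[i]=13<=B[j]=13 take 13 → i++
[i=5,j=2] A[i]=18>B[j]=13 take 13 → j++
[i=5,j=3] A[i]=18<=B[j]=18 take 18 → i++
[i=6,j=3] A[i]=21>B[j]=18 take 18 → j++
[i=6,j=4] A[i]=21<=B[j]=23 take 21 → i++
[i=7,j=4] A[i]=24>B[j]=23 take 23 → j++
[i=7,j=5] A[i]=24<=B[j]=26 take 24 → i++
[i=8,j=5] A[i]=25<=B[j]=26 take 25 → i++
[i=9,j=5] A[i]=29>B[j]=26 take 26 → j++
[i=9,j=6] B done, take A[i]=29 → i++
[i=10,j=6] B done, take A[i]=33 → i++
[i=11,j=6] B done, take A[i]=34 → i++
[i=12,j=6] B done, take A[i]=36 → i++
[i=13,j=6] B done, take A[i]=38 → i++

[3, 4, 4, 7, 13, 13, 18, 18, 21, 23, 24, 25, 26, 29, 33, 34, 36, 38]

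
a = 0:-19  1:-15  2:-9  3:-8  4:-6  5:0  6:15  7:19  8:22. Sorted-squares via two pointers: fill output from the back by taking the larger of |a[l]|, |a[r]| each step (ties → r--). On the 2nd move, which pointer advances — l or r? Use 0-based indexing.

[0,8] |-19|<=|22| out[8]=484 → r--
[0,7] |-19|<=|19| out[7]=361 → r--

r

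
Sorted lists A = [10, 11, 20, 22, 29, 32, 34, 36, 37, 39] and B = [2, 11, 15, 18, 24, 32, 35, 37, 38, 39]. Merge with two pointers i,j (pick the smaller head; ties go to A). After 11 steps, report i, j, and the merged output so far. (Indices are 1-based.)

i=7, j=6, merged so far=[2, 10, 11, 11, 15, 18, 20, 22, 24, 29, 32]

[i=1,j=1] A[i]=10>B[j]=2 take 2 → j++
[i=1,j=2] A[i]=10<=B[j]=11 take 10 → i++
[i=2,j=2] A[i]=11<=B[j]=11 take 11 → i++
[i=3,j=2] A[i]=20>B[j]=11 take 11 → j++
[i=3,j=3] A[i]=20>B[j]=15 take 15 → j++
[i=3,j=4] A[i]=20>B[j]=18 take 18 → j++
[i=3,j=5] A[i]=20<=B[j]=24 take 20 → i++
[i=4,j=5] A[i]=22<=B[j]=24 take 22 → i++
[i=5,j=5] A[i]=29>B[j]=24 take 24 → j++
[i=5,j=6] A[i]=29<=B[j]=32 take 29 → i++
[i=6,j=6] A[i]=32<=B[j]=32 take 32 → i++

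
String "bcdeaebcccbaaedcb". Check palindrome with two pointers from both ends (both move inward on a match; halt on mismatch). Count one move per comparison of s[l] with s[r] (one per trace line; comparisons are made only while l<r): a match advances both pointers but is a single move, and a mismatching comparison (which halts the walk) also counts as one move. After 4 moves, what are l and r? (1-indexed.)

l=1 r=17: 'b'=='b', l++,r--
l=2 r=16: 'c'=='c', l++,r--
l=3 r=15: 'd'=='d', l++,r--
l=4 r=14: 'e'=='e', l++,r--

l=5, r=13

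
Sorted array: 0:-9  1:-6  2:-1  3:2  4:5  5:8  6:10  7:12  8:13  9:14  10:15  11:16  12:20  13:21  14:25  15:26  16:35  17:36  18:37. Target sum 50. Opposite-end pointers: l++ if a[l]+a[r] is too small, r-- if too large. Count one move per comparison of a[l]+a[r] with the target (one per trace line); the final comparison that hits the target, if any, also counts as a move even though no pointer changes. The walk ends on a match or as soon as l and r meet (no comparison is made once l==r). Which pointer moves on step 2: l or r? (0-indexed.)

[0,18] -9+37=28 <50 → l++
[1,18] -6+37=31 <50 → l++

l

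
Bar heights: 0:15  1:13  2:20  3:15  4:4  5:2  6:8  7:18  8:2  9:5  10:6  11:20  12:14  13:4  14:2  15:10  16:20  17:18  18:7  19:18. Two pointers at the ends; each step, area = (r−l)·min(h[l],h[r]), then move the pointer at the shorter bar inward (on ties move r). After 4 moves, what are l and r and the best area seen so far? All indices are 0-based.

l=2, r=17, best area=306

[0,19] min(15,18)*19=285 best=285 * → l++
[1,19] min(13,18)*18=234 best=285 → l++
[2,19] min(20,18)*17=306 best=306 * → r--
[2,18] min(20,7)*16=112 best=306 → r--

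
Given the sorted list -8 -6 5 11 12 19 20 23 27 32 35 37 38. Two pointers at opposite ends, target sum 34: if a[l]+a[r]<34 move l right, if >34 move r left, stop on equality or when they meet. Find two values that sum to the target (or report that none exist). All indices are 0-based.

(11, 23)

l=0 r=12: -8+38=30 <34, l++
l=1 r=12: -6+38=32 <34, l++
l=2 r=12: 5+38=43 >34, r--
l=2 r=11: 5+37=42 >34, r--
l=2 r=10: 5+35=40 >34, r--
l=2 r=9: 5+32=37 >34, r--
l=2 r=8: 5+27=32 <34, l++
l=3 r=8: 11+27=38 >34, r--
l=3 r=7: 11+23=34, found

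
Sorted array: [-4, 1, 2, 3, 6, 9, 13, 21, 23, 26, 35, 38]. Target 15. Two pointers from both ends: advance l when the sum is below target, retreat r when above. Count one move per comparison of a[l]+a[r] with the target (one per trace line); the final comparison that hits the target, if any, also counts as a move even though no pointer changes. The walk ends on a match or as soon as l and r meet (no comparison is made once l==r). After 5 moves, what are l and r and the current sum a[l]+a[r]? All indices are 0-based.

[0,11] -4+38=34 >15 → r--
[0,10] -4+35=31 >15 → r--
[0,9] -4+26=22 >15 → r--
[0,8] -4+23=19 >15 → r--
[0,7] -4+21=17 >15 → r--

l=0, r=6, sum=9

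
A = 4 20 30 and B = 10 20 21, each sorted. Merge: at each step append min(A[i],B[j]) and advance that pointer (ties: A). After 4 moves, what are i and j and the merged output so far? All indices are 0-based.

[i=0,j=0] A[i]=4<=B[j]=10 take 4 → i++
[i=1,j=0] A[i]=20>B[j]=10 take 10 → j++
[i=1,j=1] A[i]=20<=B[j]=20 take 20 → i++
[i=2,j=1] A[i]=30>B[j]=20 take 20 → j++

i=2, j=2, merged so far=[4, 10, 20, 20]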